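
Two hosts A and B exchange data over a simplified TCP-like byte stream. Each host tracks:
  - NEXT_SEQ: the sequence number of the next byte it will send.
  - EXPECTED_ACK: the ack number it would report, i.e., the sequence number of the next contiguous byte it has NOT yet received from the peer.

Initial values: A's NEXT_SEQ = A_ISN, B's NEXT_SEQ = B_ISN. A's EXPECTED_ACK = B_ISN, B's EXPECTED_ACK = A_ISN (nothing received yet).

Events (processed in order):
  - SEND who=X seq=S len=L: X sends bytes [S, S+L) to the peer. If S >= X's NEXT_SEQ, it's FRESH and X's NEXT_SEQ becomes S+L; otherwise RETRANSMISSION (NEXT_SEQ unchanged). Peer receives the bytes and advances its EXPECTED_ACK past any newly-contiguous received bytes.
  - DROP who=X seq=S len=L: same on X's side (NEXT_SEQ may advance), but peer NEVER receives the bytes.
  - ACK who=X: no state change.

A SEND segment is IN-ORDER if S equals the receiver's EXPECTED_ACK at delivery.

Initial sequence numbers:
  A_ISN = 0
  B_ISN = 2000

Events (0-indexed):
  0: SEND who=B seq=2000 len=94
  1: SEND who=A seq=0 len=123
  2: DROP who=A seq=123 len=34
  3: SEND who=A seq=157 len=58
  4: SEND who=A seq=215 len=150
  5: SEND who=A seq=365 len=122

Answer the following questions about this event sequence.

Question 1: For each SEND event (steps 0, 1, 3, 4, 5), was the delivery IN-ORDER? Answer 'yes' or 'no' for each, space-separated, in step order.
Step 0: SEND seq=2000 -> in-order
Step 1: SEND seq=0 -> in-order
Step 3: SEND seq=157 -> out-of-order
Step 4: SEND seq=215 -> out-of-order
Step 5: SEND seq=365 -> out-of-order

Answer: yes yes no no no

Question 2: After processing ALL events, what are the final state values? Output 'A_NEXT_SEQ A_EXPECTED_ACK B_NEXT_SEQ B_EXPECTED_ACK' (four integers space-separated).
Answer: 487 2094 2094 123

Derivation:
After event 0: A_seq=0 A_ack=2094 B_seq=2094 B_ack=0
After event 1: A_seq=123 A_ack=2094 B_seq=2094 B_ack=123
After event 2: A_seq=157 A_ack=2094 B_seq=2094 B_ack=123
After event 3: A_seq=215 A_ack=2094 B_seq=2094 B_ack=123
After event 4: A_seq=365 A_ack=2094 B_seq=2094 B_ack=123
After event 5: A_seq=487 A_ack=2094 B_seq=2094 B_ack=123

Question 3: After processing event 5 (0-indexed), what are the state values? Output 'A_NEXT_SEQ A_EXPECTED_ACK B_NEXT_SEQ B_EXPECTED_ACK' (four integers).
After event 0: A_seq=0 A_ack=2094 B_seq=2094 B_ack=0
After event 1: A_seq=123 A_ack=2094 B_seq=2094 B_ack=123
After event 2: A_seq=157 A_ack=2094 B_seq=2094 B_ack=123
After event 3: A_seq=215 A_ack=2094 B_seq=2094 B_ack=123
After event 4: A_seq=365 A_ack=2094 B_seq=2094 B_ack=123
After event 5: A_seq=487 A_ack=2094 B_seq=2094 B_ack=123

487 2094 2094 123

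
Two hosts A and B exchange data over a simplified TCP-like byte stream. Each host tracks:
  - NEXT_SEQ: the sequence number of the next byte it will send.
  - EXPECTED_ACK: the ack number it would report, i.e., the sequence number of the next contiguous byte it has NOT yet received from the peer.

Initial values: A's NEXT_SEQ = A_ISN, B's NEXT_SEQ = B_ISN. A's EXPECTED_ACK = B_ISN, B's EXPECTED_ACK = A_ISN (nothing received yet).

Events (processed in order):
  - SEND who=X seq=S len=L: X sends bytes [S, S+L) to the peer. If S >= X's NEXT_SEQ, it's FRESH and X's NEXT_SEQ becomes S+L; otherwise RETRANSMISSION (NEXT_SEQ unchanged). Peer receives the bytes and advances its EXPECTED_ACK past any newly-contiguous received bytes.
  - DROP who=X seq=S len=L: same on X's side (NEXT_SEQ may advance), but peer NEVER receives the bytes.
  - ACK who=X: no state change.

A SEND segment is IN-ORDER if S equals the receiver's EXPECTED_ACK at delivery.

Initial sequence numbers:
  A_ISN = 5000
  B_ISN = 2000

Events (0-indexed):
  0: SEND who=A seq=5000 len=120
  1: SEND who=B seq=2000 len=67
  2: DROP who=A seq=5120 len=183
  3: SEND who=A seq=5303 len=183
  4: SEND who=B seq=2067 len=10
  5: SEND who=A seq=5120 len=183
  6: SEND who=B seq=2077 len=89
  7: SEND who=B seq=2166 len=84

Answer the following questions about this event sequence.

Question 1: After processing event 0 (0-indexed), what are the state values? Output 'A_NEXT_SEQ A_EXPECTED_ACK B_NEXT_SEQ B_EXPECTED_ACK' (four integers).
After event 0: A_seq=5120 A_ack=2000 B_seq=2000 B_ack=5120

5120 2000 2000 5120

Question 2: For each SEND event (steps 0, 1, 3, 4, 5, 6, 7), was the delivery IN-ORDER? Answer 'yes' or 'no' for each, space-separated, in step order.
Step 0: SEND seq=5000 -> in-order
Step 1: SEND seq=2000 -> in-order
Step 3: SEND seq=5303 -> out-of-order
Step 4: SEND seq=2067 -> in-order
Step 5: SEND seq=5120 -> in-order
Step 6: SEND seq=2077 -> in-order
Step 7: SEND seq=2166 -> in-order

Answer: yes yes no yes yes yes yes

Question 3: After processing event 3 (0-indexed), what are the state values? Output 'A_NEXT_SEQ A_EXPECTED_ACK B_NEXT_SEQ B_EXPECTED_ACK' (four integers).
After event 0: A_seq=5120 A_ack=2000 B_seq=2000 B_ack=5120
After event 1: A_seq=5120 A_ack=2067 B_seq=2067 B_ack=5120
After event 2: A_seq=5303 A_ack=2067 B_seq=2067 B_ack=5120
After event 3: A_seq=5486 A_ack=2067 B_seq=2067 B_ack=5120

5486 2067 2067 5120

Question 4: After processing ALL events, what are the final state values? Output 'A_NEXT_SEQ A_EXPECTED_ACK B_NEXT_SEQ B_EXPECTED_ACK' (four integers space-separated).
Answer: 5486 2250 2250 5486

Derivation:
After event 0: A_seq=5120 A_ack=2000 B_seq=2000 B_ack=5120
After event 1: A_seq=5120 A_ack=2067 B_seq=2067 B_ack=5120
After event 2: A_seq=5303 A_ack=2067 B_seq=2067 B_ack=5120
After event 3: A_seq=5486 A_ack=2067 B_seq=2067 B_ack=5120
After event 4: A_seq=5486 A_ack=2077 B_seq=2077 B_ack=5120
After event 5: A_seq=5486 A_ack=2077 B_seq=2077 B_ack=5486
After event 6: A_seq=5486 A_ack=2166 B_seq=2166 B_ack=5486
After event 7: A_seq=5486 A_ack=2250 B_seq=2250 B_ack=5486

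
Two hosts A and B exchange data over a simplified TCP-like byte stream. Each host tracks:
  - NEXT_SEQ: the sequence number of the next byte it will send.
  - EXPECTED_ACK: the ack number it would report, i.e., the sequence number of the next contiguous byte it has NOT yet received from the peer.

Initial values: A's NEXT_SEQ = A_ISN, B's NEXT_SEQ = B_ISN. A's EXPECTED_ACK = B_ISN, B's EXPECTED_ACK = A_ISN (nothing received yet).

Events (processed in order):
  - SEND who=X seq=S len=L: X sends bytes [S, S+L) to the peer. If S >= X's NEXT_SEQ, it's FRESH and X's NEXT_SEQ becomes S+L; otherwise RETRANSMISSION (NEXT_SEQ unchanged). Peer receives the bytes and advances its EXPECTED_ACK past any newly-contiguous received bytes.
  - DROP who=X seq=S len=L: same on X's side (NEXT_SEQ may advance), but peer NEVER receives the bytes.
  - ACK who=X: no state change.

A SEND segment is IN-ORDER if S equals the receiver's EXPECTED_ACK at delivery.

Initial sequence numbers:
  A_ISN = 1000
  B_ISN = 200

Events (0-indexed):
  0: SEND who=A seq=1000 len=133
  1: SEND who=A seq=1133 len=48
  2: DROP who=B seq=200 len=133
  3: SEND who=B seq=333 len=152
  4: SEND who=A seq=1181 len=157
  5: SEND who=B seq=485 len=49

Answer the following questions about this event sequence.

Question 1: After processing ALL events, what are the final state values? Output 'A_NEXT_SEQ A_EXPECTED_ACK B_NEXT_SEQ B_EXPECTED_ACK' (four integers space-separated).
Answer: 1338 200 534 1338

Derivation:
After event 0: A_seq=1133 A_ack=200 B_seq=200 B_ack=1133
After event 1: A_seq=1181 A_ack=200 B_seq=200 B_ack=1181
After event 2: A_seq=1181 A_ack=200 B_seq=333 B_ack=1181
After event 3: A_seq=1181 A_ack=200 B_seq=485 B_ack=1181
After event 4: A_seq=1338 A_ack=200 B_seq=485 B_ack=1338
After event 5: A_seq=1338 A_ack=200 B_seq=534 B_ack=1338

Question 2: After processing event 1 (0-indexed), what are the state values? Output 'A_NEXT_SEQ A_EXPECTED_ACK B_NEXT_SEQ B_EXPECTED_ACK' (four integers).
After event 0: A_seq=1133 A_ack=200 B_seq=200 B_ack=1133
After event 1: A_seq=1181 A_ack=200 B_seq=200 B_ack=1181

1181 200 200 1181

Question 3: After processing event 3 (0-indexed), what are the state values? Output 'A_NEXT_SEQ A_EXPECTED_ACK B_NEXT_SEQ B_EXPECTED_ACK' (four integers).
After event 0: A_seq=1133 A_ack=200 B_seq=200 B_ack=1133
After event 1: A_seq=1181 A_ack=200 B_seq=200 B_ack=1181
After event 2: A_seq=1181 A_ack=200 B_seq=333 B_ack=1181
After event 3: A_seq=1181 A_ack=200 B_seq=485 B_ack=1181

1181 200 485 1181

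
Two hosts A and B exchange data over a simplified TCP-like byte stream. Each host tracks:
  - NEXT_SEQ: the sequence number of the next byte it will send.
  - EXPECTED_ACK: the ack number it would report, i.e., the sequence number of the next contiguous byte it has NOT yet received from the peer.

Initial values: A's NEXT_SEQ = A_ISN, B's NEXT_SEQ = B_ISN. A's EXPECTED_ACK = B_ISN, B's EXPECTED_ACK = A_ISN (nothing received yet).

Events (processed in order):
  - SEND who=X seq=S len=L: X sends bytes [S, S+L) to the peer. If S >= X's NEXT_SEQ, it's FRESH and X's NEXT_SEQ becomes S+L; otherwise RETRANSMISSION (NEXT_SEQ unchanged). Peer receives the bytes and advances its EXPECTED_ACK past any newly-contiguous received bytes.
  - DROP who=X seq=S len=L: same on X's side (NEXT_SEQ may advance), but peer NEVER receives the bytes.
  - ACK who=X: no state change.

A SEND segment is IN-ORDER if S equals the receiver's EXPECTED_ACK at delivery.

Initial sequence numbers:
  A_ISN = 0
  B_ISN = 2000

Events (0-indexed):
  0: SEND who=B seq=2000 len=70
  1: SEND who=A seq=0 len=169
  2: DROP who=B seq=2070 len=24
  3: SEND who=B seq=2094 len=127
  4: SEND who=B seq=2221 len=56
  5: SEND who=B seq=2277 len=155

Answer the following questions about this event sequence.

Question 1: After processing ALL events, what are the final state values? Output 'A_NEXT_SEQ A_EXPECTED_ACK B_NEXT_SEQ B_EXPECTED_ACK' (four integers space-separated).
After event 0: A_seq=0 A_ack=2070 B_seq=2070 B_ack=0
After event 1: A_seq=169 A_ack=2070 B_seq=2070 B_ack=169
After event 2: A_seq=169 A_ack=2070 B_seq=2094 B_ack=169
After event 3: A_seq=169 A_ack=2070 B_seq=2221 B_ack=169
After event 4: A_seq=169 A_ack=2070 B_seq=2277 B_ack=169
After event 5: A_seq=169 A_ack=2070 B_seq=2432 B_ack=169

Answer: 169 2070 2432 169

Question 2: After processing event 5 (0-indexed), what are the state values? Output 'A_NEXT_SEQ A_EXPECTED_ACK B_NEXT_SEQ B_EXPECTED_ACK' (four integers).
After event 0: A_seq=0 A_ack=2070 B_seq=2070 B_ack=0
After event 1: A_seq=169 A_ack=2070 B_seq=2070 B_ack=169
After event 2: A_seq=169 A_ack=2070 B_seq=2094 B_ack=169
After event 3: A_seq=169 A_ack=2070 B_seq=2221 B_ack=169
After event 4: A_seq=169 A_ack=2070 B_seq=2277 B_ack=169
After event 5: A_seq=169 A_ack=2070 B_seq=2432 B_ack=169

169 2070 2432 169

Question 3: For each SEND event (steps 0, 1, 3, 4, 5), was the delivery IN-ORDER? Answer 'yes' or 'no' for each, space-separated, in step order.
Step 0: SEND seq=2000 -> in-order
Step 1: SEND seq=0 -> in-order
Step 3: SEND seq=2094 -> out-of-order
Step 4: SEND seq=2221 -> out-of-order
Step 5: SEND seq=2277 -> out-of-order

Answer: yes yes no no no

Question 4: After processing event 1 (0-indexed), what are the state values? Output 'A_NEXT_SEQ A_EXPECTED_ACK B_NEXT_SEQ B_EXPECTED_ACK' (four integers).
After event 0: A_seq=0 A_ack=2070 B_seq=2070 B_ack=0
After event 1: A_seq=169 A_ack=2070 B_seq=2070 B_ack=169

169 2070 2070 169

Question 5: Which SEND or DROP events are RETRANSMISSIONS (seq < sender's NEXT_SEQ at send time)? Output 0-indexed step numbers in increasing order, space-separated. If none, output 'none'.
Answer: none

Derivation:
Step 0: SEND seq=2000 -> fresh
Step 1: SEND seq=0 -> fresh
Step 2: DROP seq=2070 -> fresh
Step 3: SEND seq=2094 -> fresh
Step 4: SEND seq=2221 -> fresh
Step 5: SEND seq=2277 -> fresh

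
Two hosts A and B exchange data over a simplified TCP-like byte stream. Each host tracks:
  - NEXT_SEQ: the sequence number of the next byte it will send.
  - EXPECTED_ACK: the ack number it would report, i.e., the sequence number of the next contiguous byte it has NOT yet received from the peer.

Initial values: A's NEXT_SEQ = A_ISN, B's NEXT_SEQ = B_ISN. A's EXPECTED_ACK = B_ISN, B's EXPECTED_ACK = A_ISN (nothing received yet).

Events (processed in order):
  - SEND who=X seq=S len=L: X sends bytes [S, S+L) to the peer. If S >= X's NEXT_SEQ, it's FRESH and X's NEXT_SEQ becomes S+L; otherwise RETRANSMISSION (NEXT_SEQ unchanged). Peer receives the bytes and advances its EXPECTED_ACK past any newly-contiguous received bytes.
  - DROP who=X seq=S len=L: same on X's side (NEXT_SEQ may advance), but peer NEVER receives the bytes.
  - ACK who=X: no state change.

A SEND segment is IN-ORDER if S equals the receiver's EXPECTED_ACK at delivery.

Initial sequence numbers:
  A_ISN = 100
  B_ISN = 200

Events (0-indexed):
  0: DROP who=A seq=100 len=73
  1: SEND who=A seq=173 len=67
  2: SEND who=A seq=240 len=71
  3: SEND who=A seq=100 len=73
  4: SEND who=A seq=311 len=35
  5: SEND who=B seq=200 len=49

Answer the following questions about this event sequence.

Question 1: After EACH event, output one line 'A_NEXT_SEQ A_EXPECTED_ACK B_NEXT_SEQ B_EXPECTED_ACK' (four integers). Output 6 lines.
173 200 200 100
240 200 200 100
311 200 200 100
311 200 200 311
346 200 200 346
346 249 249 346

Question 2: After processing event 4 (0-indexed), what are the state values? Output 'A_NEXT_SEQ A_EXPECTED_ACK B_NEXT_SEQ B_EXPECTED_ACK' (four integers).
After event 0: A_seq=173 A_ack=200 B_seq=200 B_ack=100
After event 1: A_seq=240 A_ack=200 B_seq=200 B_ack=100
After event 2: A_seq=311 A_ack=200 B_seq=200 B_ack=100
After event 3: A_seq=311 A_ack=200 B_seq=200 B_ack=311
After event 4: A_seq=346 A_ack=200 B_seq=200 B_ack=346

346 200 200 346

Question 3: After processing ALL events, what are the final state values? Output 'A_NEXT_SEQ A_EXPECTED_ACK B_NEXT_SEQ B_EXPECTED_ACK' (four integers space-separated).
After event 0: A_seq=173 A_ack=200 B_seq=200 B_ack=100
After event 1: A_seq=240 A_ack=200 B_seq=200 B_ack=100
After event 2: A_seq=311 A_ack=200 B_seq=200 B_ack=100
After event 3: A_seq=311 A_ack=200 B_seq=200 B_ack=311
After event 4: A_seq=346 A_ack=200 B_seq=200 B_ack=346
After event 5: A_seq=346 A_ack=249 B_seq=249 B_ack=346

Answer: 346 249 249 346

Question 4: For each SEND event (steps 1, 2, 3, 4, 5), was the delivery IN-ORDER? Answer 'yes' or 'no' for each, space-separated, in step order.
Answer: no no yes yes yes

Derivation:
Step 1: SEND seq=173 -> out-of-order
Step 2: SEND seq=240 -> out-of-order
Step 3: SEND seq=100 -> in-order
Step 4: SEND seq=311 -> in-order
Step 5: SEND seq=200 -> in-order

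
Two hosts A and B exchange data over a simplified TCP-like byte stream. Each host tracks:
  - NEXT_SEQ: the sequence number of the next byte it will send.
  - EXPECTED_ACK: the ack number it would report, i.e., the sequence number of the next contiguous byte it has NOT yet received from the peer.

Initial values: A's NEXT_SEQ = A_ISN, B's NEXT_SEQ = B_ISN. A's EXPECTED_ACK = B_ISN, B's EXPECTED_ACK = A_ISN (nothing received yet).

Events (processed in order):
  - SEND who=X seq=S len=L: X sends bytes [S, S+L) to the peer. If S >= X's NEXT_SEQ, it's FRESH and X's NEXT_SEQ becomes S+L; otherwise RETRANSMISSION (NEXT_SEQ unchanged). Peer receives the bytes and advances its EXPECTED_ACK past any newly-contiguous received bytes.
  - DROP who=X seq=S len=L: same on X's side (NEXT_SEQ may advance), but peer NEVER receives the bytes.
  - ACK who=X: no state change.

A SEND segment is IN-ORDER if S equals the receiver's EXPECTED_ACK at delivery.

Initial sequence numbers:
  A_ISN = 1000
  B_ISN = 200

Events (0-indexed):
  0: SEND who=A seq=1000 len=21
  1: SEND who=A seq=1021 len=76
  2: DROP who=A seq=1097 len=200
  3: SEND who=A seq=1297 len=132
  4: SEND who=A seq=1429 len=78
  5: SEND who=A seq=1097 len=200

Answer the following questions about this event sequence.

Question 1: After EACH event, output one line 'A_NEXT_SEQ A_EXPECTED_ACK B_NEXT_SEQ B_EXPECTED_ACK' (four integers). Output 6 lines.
1021 200 200 1021
1097 200 200 1097
1297 200 200 1097
1429 200 200 1097
1507 200 200 1097
1507 200 200 1507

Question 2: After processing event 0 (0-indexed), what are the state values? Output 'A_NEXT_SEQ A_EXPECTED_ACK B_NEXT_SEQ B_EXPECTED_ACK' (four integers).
After event 0: A_seq=1021 A_ack=200 B_seq=200 B_ack=1021

1021 200 200 1021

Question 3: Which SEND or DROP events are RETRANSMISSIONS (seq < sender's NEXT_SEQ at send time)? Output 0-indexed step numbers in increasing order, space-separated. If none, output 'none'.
Step 0: SEND seq=1000 -> fresh
Step 1: SEND seq=1021 -> fresh
Step 2: DROP seq=1097 -> fresh
Step 3: SEND seq=1297 -> fresh
Step 4: SEND seq=1429 -> fresh
Step 5: SEND seq=1097 -> retransmit

Answer: 5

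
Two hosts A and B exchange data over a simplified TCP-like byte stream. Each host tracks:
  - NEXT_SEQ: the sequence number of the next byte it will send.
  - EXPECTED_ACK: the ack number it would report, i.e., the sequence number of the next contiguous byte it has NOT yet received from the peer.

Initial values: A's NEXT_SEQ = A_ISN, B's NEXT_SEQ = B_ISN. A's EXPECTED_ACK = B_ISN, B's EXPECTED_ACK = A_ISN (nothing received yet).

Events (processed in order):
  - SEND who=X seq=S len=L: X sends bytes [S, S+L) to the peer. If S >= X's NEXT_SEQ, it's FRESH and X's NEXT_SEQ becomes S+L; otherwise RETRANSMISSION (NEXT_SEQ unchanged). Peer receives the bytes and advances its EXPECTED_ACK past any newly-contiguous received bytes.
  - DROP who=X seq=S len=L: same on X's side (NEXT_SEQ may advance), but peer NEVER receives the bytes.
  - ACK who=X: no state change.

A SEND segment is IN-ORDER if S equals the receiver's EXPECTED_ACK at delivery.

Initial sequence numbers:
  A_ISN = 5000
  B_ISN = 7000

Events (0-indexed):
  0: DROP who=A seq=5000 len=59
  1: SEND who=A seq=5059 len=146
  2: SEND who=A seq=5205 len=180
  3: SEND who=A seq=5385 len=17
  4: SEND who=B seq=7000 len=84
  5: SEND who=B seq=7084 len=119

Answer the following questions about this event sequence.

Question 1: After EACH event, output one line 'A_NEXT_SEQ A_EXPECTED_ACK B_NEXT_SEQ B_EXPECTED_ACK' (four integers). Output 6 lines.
5059 7000 7000 5000
5205 7000 7000 5000
5385 7000 7000 5000
5402 7000 7000 5000
5402 7084 7084 5000
5402 7203 7203 5000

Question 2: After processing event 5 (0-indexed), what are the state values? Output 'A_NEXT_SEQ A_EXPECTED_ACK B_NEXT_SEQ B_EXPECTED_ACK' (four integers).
After event 0: A_seq=5059 A_ack=7000 B_seq=7000 B_ack=5000
After event 1: A_seq=5205 A_ack=7000 B_seq=7000 B_ack=5000
After event 2: A_seq=5385 A_ack=7000 B_seq=7000 B_ack=5000
After event 3: A_seq=5402 A_ack=7000 B_seq=7000 B_ack=5000
After event 4: A_seq=5402 A_ack=7084 B_seq=7084 B_ack=5000
After event 5: A_seq=5402 A_ack=7203 B_seq=7203 B_ack=5000

5402 7203 7203 5000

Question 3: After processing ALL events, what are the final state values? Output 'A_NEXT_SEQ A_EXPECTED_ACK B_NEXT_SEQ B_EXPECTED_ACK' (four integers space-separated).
After event 0: A_seq=5059 A_ack=7000 B_seq=7000 B_ack=5000
After event 1: A_seq=5205 A_ack=7000 B_seq=7000 B_ack=5000
After event 2: A_seq=5385 A_ack=7000 B_seq=7000 B_ack=5000
After event 3: A_seq=5402 A_ack=7000 B_seq=7000 B_ack=5000
After event 4: A_seq=5402 A_ack=7084 B_seq=7084 B_ack=5000
After event 5: A_seq=5402 A_ack=7203 B_seq=7203 B_ack=5000

Answer: 5402 7203 7203 5000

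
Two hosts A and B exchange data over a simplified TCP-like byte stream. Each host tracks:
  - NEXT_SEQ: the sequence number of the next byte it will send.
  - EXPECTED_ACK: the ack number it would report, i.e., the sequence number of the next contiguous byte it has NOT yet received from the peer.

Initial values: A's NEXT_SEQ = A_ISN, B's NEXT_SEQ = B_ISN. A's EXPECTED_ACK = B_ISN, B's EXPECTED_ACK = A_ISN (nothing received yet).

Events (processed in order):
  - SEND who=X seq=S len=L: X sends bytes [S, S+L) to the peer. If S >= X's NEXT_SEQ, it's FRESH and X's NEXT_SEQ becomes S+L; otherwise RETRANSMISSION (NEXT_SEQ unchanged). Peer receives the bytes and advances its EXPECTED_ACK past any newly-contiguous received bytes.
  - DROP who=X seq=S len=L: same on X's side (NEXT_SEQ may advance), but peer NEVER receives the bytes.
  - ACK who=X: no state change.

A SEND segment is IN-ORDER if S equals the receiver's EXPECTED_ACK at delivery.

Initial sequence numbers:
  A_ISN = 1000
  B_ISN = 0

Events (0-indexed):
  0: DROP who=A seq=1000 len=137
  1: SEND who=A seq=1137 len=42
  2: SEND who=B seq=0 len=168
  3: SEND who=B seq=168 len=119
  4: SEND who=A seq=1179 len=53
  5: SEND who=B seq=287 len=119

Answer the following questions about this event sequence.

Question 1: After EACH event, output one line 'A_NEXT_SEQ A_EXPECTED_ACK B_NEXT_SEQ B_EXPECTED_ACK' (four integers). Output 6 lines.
1137 0 0 1000
1179 0 0 1000
1179 168 168 1000
1179 287 287 1000
1232 287 287 1000
1232 406 406 1000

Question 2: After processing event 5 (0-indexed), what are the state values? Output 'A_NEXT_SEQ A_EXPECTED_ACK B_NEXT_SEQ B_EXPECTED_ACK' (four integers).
After event 0: A_seq=1137 A_ack=0 B_seq=0 B_ack=1000
After event 1: A_seq=1179 A_ack=0 B_seq=0 B_ack=1000
After event 2: A_seq=1179 A_ack=168 B_seq=168 B_ack=1000
After event 3: A_seq=1179 A_ack=287 B_seq=287 B_ack=1000
After event 4: A_seq=1232 A_ack=287 B_seq=287 B_ack=1000
After event 5: A_seq=1232 A_ack=406 B_seq=406 B_ack=1000

1232 406 406 1000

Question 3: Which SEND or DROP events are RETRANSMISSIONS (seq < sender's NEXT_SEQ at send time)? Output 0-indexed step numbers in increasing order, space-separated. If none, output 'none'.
Answer: none

Derivation:
Step 0: DROP seq=1000 -> fresh
Step 1: SEND seq=1137 -> fresh
Step 2: SEND seq=0 -> fresh
Step 3: SEND seq=168 -> fresh
Step 4: SEND seq=1179 -> fresh
Step 5: SEND seq=287 -> fresh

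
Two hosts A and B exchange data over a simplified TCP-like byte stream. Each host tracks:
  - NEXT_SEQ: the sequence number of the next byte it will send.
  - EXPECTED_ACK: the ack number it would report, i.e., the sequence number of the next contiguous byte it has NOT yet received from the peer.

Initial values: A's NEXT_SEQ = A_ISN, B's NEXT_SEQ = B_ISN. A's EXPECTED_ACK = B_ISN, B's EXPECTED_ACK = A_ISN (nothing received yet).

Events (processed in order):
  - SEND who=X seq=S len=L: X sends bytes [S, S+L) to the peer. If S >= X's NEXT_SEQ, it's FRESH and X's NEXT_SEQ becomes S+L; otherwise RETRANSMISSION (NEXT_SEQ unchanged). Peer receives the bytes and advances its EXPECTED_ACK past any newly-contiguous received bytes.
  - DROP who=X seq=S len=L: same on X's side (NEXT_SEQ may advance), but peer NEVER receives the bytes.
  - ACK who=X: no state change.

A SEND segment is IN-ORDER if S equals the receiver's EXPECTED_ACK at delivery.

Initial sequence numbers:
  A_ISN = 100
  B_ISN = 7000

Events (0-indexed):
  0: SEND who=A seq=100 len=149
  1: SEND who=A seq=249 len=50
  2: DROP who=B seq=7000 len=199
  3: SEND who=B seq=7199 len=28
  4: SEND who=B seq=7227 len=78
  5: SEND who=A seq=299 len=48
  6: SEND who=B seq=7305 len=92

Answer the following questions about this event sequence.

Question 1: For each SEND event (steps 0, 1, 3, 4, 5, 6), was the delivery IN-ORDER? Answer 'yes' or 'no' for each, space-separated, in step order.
Answer: yes yes no no yes no

Derivation:
Step 0: SEND seq=100 -> in-order
Step 1: SEND seq=249 -> in-order
Step 3: SEND seq=7199 -> out-of-order
Step 4: SEND seq=7227 -> out-of-order
Step 5: SEND seq=299 -> in-order
Step 6: SEND seq=7305 -> out-of-order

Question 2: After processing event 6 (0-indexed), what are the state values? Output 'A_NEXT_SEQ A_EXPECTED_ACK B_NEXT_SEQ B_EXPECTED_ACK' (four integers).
After event 0: A_seq=249 A_ack=7000 B_seq=7000 B_ack=249
After event 1: A_seq=299 A_ack=7000 B_seq=7000 B_ack=299
After event 2: A_seq=299 A_ack=7000 B_seq=7199 B_ack=299
After event 3: A_seq=299 A_ack=7000 B_seq=7227 B_ack=299
After event 4: A_seq=299 A_ack=7000 B_seq=7305 B_ack=299
After event 5: A_seq=347 A_ack=7000 B_seq=7305 B_ack=347
After event 6: A_seq=347 A_ack=7000 B_seq=7397 B_ack=347

347 7000 7397 347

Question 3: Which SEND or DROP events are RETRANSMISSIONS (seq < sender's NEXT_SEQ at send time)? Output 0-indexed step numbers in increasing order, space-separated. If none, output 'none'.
Answer: none

Derivation:
Step 0: SEND seq=100 -> fresh
Step 1: SEND seq=249 -> fresh
Step 2: DROP seq=7000 -> fresh
Step 3: SEND seq=7199 -> fresh
Step 4: SEND seq=7227 -> fresh
Step 5: SEND seq=299 -> fresh
Step 6: SEND seq=7305 -> fresh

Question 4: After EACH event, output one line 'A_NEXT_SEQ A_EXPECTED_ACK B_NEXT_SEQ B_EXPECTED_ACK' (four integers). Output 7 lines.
249 7000 7000 249
299 7000 7000 299
299 7000 7199 299
299 7000 7227 299
299 7000 7305 299
347 7000 7305 347
347 7000 7397 347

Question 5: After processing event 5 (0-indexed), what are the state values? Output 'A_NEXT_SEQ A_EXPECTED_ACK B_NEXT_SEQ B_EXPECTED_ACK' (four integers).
After event 0: A_seq=249 A_ack=7000 B_seq=7000 B_ack=249
After event 1: A_seq=299 A_ack=7000 B_seq=7000 B_ack=299
After event 2: A_seq=299 A_ack=7000 B_seq=7199 B_ack=299
After event 3: A_seq=299 A_ack=7000 B_seq=7227 B_ack=299
After event 4: A_seq=299 A_ack=7000 B_seq=7305 B_ack=299
After event 5: A_seq=347 A_ack=7000 B_seq=7305 B_ack=347

347 7000 7305 347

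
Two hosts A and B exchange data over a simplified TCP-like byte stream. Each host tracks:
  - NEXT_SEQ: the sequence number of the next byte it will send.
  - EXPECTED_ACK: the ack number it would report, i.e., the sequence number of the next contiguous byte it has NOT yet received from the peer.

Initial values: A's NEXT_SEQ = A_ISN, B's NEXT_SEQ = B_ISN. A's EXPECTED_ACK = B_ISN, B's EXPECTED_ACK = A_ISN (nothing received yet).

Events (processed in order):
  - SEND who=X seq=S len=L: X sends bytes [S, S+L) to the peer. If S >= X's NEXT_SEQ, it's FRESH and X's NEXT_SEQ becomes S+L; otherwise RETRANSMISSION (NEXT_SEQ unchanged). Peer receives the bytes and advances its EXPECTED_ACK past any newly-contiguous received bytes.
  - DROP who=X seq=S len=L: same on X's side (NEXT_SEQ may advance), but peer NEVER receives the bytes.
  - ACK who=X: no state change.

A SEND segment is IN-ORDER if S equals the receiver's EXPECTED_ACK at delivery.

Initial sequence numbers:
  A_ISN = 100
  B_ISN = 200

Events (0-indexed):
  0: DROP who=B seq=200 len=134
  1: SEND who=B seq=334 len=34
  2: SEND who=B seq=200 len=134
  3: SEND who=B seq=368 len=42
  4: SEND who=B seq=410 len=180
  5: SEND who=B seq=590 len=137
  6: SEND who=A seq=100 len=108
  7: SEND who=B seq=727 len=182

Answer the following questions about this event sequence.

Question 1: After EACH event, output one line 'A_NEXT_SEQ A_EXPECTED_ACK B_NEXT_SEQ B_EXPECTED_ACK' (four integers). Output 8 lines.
100 200 334 100
100 200 368 100
100 368 368 100
100 410 410 100
100 590 590 100
100 727 727 100
208 727 727 208
208 909 909 208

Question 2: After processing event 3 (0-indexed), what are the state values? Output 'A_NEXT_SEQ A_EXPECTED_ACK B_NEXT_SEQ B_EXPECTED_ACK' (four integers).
After event 0: A_seq=100 A_ack=200 B_seq=334 B_ack=100
After event 1: A_seq=100 A_ack=200 B_seq=368 B_ack=100
After event 2: A_seq=100 A_ack=368 B_seq=368 B_ack=100
After event 3: A_seq=100 A_ack=410 B_seq=410 B_ack=100

100 410 410 100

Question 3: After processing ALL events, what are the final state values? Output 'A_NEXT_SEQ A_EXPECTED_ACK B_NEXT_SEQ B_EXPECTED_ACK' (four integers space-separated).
Answer: 208 909 909 208

Derivation:
After event 0: A_seq=100 A_ack=200 B_seq=334 B_ack=100
After event 1: A_seq=100 A_ack=200 B_seq=368 B_ack=100
After event 2: A_seq=100 A_ack=368 B_seq=368 B_ack=100
After event 3: A_seq=100 A_ack=410 B_seq=410 B_ack=100
After event 4: A_seq=100 A_ack=590 B_seq=590 B_ack=100
After event 5: A_seq=100 A_ack=727 B_seq=727 B_ack=100
After event 6: A_seq=208 A_ack=727 B_seq=727 B_ack=208
After event 7: A_seq=208 A_ack=909 B_seq=909 B_ack=208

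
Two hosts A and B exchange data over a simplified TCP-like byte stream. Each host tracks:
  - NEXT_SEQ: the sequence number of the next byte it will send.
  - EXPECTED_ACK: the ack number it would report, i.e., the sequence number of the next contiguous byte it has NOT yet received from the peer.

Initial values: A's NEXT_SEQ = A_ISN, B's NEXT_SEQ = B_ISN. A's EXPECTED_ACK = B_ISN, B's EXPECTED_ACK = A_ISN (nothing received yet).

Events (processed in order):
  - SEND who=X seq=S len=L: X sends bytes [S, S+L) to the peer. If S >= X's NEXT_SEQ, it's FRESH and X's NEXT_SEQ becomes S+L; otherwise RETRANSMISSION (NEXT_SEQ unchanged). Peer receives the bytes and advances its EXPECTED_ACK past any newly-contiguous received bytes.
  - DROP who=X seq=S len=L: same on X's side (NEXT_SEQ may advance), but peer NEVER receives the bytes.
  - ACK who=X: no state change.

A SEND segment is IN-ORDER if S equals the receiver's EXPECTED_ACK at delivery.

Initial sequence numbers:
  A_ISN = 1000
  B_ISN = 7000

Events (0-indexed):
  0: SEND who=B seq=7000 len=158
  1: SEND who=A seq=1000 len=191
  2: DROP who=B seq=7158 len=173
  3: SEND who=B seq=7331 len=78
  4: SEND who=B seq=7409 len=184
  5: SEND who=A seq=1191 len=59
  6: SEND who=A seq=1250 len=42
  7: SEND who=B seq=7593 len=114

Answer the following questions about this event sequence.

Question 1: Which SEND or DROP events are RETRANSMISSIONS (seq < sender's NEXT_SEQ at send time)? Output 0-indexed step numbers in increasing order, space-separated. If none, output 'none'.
Step 0: SEND seq=7000 -> fresh
Step 1: SEND seq=1000 -> fresh
Step 2: DROP seq=7158 -> fresh
Step 3: SEND seq=7331 -> fresh
Step 4: SEND seq=7409 -> fresh
Step 5: SEND seq=1191 -> fresh
Step 6: SEND seq=1250 -> fresh
Step 7: SEND seq=7593 -> fresh

Answer: none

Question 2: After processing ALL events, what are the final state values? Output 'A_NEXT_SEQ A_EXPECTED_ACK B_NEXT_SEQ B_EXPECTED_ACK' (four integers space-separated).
Answer: 1292 7158 7707 1292

Derivation:
After event 0: A_seq=1000 A_ack=7158 B_seq=7158 B_ack=1000
After event 1: A_seq=1191 A_ack=7158 B_seq=7158 B_ack=1191
After event 2: A_seq=1191 A_ack=7158 B_seq=7331 B_ack=1191
After event 3: A_seq=1191 A_ack=7158 B_seq=7409 B_ack=1191
After event 4: A_seq=1191 A_ack=7158 B_seq=7593 B_ack=1191
After event 5: A_seq=1250 A_ack=7158 B_seq=7593 B_ack=1250
After event 6: A_seq=1292 A_ack=7158 B_seq=7593 B_ack=1292
After event 7: A_seq=1292 A_ack=7158 B_seq=7707 B_ack=1292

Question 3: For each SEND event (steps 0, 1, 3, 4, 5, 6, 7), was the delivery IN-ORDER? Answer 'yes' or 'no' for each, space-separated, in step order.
Answer: yes yes no no yes yes no

Derivation:
Step 0: SEND seq=7000 -> in-order
Step 1: SEND seq=1000 -> in-order
Step 3: SEND seq=7331 -> out-of-order
Step 4: SEND seq=7409 -> out-of-order
Step 5: SEND seq=1191 -> in-order
Step 6: SEND seq=1250 -> in-order
Step 7: SEND seq=7593 -> out-of-order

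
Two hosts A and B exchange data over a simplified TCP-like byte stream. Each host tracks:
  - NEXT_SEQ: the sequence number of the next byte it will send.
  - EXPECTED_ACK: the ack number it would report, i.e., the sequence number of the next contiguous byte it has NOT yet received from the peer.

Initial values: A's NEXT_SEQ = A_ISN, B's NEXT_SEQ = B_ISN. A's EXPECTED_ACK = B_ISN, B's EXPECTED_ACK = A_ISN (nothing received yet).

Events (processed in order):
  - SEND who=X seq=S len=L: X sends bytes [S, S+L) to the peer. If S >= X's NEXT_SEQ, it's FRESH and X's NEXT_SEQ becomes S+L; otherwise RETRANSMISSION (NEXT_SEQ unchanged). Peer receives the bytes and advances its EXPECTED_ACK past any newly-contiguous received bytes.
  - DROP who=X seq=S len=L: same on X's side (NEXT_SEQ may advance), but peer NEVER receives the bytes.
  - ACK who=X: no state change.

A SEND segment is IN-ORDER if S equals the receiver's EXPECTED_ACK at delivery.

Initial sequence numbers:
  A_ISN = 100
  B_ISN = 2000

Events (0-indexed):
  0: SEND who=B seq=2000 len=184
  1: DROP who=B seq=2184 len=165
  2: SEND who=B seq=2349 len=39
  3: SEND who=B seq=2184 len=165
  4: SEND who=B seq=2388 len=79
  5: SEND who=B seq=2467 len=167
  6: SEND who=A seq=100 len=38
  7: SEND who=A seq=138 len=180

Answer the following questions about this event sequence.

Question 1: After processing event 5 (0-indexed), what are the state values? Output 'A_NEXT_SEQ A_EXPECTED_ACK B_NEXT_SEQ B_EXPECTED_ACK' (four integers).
After event 0: A_seq=100 A_ack=2184 B_seq=2184 B_ack=100
After event 1: A_seq=100 A_ack=2184 B_seq=2349 B_ack=100
After event 2: A_seq=100 A_ack=2184 B_seq=2388 B_ack=100
After event 3: A_seq=100 A_ack=2388 B_seq=2388 B_ack=100
After event 4: A_seq=100 A_ack=2467 B_seq=2467 B_ack=100
After event 5: A_seq=100 A_ack=2634 B_seq=2634 B_ack=100

100 2634 2634 100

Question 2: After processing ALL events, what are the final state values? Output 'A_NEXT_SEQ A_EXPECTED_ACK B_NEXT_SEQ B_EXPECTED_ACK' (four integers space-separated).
Answer: 318 2634 2634 318

Derivation:
After event 0: A_seq=100 A_ack=2184 B_seq=2184 B_ack=100
After event 1: A_seq=100 A_ack=2184 B_seq=2349 B_ack=100
After event 2: A_seq=100 A_ack=2184 B_seq=2388 B_ack=100
After event 3: A_seq=100 A_ack=2388 B_seq=2388 B_ack=100
After event 4: A_seq=100 A_ack=2467 B_seq=2467 B_ack=100
After event 5: A_seq=100 A_ack=2634 B_seq=2634 B_ack=100
After event 6: A_seq=138 A_ack=2634 B_seq=2634 B_ack=138
After event 7: A_seq=318 A_ack=2634 B_seq=2634 B_ack=318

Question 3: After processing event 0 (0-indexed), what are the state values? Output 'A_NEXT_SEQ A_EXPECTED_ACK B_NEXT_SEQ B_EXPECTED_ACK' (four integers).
After event 0: A_seq=100 A_ack=2184 B_seq=2184 B_ack=100

100 2184 2184 100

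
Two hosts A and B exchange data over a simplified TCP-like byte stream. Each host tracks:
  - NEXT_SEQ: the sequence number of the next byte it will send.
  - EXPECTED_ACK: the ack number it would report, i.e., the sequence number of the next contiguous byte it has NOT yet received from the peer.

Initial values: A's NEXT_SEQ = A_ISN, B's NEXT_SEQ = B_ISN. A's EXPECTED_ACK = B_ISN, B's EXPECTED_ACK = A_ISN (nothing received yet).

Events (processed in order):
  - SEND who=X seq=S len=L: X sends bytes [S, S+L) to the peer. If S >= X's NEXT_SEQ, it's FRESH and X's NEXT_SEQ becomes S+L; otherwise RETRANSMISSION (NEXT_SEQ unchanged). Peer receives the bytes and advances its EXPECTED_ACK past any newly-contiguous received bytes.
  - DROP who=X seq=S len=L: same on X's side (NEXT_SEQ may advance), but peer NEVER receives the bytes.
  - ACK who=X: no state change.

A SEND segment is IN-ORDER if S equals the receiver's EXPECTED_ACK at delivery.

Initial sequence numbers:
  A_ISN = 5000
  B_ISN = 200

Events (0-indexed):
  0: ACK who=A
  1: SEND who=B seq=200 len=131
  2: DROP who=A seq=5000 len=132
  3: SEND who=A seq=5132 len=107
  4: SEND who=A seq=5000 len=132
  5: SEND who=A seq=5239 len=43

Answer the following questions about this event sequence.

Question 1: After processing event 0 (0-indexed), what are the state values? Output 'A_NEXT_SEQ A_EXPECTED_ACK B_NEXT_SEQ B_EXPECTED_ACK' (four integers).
After event 0: A_seq=5000 A_ack=200 B_seq=200 B_ack=5000

5000 200 200 5000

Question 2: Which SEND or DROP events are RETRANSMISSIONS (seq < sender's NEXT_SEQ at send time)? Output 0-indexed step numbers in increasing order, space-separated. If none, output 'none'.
Answer: 4

Derivation:
Step 1: SEND seq=200 -> fresh
Step 2: DROP seq=5000 -> fresh
Step 3: SEND seq=5132 -> fresh
Step 4: SEND seq=5000 -> retransmit
Step 5: SEND seq=5239 -> fresh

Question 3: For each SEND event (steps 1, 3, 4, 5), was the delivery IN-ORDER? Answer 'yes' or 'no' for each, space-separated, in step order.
Step 1: SEND seq=200 -> in-order
Step 3: SEND seq=5132 -> out-of-order
Step 4: SEND seq=5000 -> in-order
Step 5: SEND seq=5239 -> in-order

Answer: yes no yes yes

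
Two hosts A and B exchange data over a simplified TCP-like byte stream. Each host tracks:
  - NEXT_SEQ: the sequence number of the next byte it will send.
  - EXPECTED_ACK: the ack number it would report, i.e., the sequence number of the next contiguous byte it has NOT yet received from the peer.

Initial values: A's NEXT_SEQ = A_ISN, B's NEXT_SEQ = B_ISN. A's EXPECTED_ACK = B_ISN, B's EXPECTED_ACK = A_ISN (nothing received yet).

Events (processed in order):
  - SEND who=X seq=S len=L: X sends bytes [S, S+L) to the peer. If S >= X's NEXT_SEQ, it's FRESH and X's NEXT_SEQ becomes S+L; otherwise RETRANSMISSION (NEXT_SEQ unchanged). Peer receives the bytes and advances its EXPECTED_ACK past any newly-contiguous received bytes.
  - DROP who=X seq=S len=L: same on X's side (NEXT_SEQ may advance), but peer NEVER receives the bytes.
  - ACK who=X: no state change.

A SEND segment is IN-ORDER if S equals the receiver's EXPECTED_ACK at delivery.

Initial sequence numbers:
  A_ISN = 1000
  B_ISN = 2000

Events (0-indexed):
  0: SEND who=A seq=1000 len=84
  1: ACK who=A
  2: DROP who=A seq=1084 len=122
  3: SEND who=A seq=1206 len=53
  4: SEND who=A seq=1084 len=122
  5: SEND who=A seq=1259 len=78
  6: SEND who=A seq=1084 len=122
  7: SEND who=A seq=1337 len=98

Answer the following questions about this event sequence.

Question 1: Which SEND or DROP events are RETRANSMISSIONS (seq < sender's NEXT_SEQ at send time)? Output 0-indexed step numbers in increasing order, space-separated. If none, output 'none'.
Answer: 4 6

Derivation:
Step 0: SEND seq=1000 -> fresh
Step 2: DROP seq=1084 -> fresh
Step 3: SEND seq=1206 -> fresh
Step 4: SEND seq=1084 -> retransmit
Step 5: SEND seq=1259 -> fresh
Step 6: SEND seq=1084 -> retransmit
Step 7: SEND seq=1337 -> fresh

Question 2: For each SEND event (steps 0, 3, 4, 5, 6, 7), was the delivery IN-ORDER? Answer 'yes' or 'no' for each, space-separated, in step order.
Step 0: SEND seq=1000 -> in-order
Step 3: SEND seq=1206 -> out-of-order
Step 4: SEND seq=1084 -> in-order
Step 5: SEND seq=1259 -> in-order
Step 6: SEND seq=1084 -> out-of-order
Step 7: SEND seq=1337 -> in-order

Answer: yes no yes yes no yes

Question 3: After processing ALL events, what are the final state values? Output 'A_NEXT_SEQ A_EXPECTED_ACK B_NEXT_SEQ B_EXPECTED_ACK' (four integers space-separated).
Answer: 1435 2000 2000 1435

Derivation:
After event 0: A_seq=1084 A_ack=2000 B_seq=2000 B_ack=1084
After event 1: A_seq=1084 A_ack=2000 B_seq=2000 B_ack=1084
After event 2: A_seq=1206 A_ack=2000 B_seq=2000 B_ack=1084
After event 3: A_seq=1259 A_ack=2000 B_seq=2000 B_ack=1084
After event 4: A_seq=1259 A_ack=2000 B_seq=2000 B_ack=1259
After event 5: A_seq=1337 A_ack=2000 B_seq=2000 B_ack=1337
After event 6: A_seq=1337 A_ack=2000 B_seq=2000 B_ack=1337
After event 7: A_seq=1435 A_ack=2000 B_seq=2000 B_ack=1435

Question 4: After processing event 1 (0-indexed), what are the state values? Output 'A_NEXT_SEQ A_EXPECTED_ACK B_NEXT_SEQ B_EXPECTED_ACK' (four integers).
After event 0: A_seq=1084 A_ack=2000 B_seq=2000 B_ack=1084
After event 1: A_seq=1084 A_ack=2000 B_seq=2000 B_ack=1084

1084 2000 2000 1084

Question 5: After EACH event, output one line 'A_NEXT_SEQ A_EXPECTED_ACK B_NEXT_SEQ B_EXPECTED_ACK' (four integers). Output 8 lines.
1084 2000 2000 1084
1084 2000 2000 1084
1206 2000 2000 1084
1259 2000 2000 1084
1259 2000 2000 1259
1337 2000 2000 1337
1337 2000 2000 1337
1435 2000 2000 1435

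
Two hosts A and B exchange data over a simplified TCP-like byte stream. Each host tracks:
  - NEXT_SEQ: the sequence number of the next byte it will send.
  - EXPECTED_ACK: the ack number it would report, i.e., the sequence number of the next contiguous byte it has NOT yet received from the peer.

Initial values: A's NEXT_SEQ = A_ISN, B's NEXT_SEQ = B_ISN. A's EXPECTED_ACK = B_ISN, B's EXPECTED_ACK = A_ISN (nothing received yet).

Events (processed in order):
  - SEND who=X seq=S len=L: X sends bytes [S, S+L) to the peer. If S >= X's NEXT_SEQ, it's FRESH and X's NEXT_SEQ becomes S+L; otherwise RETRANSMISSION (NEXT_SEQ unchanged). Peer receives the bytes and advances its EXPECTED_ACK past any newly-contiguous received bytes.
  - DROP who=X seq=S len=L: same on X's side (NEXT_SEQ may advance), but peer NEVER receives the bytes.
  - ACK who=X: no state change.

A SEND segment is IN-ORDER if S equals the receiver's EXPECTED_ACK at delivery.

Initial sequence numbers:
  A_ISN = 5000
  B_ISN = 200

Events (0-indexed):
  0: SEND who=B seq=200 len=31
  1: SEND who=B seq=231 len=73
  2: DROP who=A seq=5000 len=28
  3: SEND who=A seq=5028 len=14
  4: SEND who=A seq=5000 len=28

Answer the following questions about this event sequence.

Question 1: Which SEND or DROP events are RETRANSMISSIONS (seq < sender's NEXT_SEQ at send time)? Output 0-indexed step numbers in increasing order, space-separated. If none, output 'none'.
Answer: 4

Derivation:
Step 0: SEND seq=200 -> fresh
Step 1: SEND seq=231 -> fresh
Step 2: DROP seq=5000 -> fresh
Step 3: SEND seq=5028 -> fresh
Step 4: SEND seq=5000 -> retransmit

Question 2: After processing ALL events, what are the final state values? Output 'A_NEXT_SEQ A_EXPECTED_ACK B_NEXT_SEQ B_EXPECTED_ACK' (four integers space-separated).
Answer: 5042 304 304 5042

Derivation:
After event 0: A_seq=5000 A_ack=231 B_seq=231 B_ack=5000
After event 1: A_seq=5000 A_ack=304 B_seq=304 B_ack=5000
After event 2: A_seq=5028 A_ack=304 B_seq=304 B_ack=5000
After event 3: A_seq=5042 A_ack=304 B_seq=304 B_ack=5000
After event 4: A_seq=5042 A_ack=304 B_seq=304 B_ack=5042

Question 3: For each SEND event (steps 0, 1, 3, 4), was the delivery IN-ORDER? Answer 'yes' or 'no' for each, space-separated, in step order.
Step 0: SEND seq=200 -> in-order
Step 1: SEND seq=231 -> in-order
Step 3: SEND seq=5028 -> out-of-order
Step 4: SEND seq=5000 -> in-order

Answer: yes yes no yes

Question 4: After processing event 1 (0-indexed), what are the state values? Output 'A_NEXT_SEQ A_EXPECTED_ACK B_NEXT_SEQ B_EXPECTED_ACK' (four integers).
After event 0: A_seq=5000 A_ack=231 B_seq=231 B_ack=5000
After event 1: A_seq=5000 A_ack=304 B_seq=304 B_ack=5000

5000 304 304 5000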